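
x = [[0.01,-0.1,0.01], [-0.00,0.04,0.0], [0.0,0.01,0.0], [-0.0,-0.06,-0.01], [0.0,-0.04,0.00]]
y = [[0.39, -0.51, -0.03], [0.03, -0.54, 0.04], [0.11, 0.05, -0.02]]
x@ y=[[0.00, 0.05, -0.00],[0.00, -0.02, 0.00],[0.0, -0.01, 0.00],[-0.0, 0.03, -0.00],[-0.00, 0.02, -0.0]]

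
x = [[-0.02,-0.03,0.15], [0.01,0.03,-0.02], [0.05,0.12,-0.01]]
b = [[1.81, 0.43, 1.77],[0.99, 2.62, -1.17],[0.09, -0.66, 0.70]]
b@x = [[0.06, 0.17, 0.25], [-0.05, -0.09, 0.11], [0.03, 0.06, 0.02]]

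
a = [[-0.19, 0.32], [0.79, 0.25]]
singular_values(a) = [0.83, 0.36]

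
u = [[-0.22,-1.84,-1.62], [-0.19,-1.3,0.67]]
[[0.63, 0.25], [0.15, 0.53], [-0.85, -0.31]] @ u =[[-0.19, -1.48, -0.85], [-0.13, -0.97, 0.11], [0.25, 1.97, 1.17]]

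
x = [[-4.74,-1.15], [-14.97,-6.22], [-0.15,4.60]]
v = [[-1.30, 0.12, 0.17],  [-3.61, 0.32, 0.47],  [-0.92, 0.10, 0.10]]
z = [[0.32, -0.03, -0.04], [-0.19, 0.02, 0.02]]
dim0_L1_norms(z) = [0.51, 0.05, 0.06]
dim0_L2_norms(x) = [15.7, 7.82]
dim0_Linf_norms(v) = [3.61, 0.32, 0.47]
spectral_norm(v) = 3.99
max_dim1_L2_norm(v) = 3.65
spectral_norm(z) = 0.38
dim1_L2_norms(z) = [0.32, 0.19]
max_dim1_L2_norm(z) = 0.32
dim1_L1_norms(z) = [0.39, 0.23]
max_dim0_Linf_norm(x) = 14.97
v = x @ z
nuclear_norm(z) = 0.38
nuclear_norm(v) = 4.02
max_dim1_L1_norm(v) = 4.4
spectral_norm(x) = 16.99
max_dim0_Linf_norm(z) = 0.32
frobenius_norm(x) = 17.54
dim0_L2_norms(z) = [0.37, 0.04, 0.04]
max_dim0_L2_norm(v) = 3.95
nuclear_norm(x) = 21.36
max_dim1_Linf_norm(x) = 14.97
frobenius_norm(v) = 3.99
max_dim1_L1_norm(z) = 0.39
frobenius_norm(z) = 0.38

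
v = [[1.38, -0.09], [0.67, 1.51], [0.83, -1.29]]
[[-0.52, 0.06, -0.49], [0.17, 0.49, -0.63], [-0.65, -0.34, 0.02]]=v @ [[-0.36, 0.06, -0.37], [0.27, 0.30, -0.25]]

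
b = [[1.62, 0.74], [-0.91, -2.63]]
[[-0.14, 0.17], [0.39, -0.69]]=b @ [[-0.02, -0.02], [-0.14, 0.27]]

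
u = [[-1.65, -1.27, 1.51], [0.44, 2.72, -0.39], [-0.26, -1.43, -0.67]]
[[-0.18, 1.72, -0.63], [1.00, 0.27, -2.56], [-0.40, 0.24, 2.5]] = u@[[-0.32, -1.63, 0.05], [0.40, 0.31, -1.14], [-0.13, -0.38, -1.32]]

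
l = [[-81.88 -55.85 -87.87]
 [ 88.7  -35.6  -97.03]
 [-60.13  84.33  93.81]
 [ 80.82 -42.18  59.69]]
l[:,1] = [-55.85, -35.6, 84.33, -42.18]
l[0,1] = -55.85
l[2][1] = 84.33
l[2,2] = 93.81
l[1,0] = 88.7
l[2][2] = 93.81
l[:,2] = [-87.87, -97.03, 93.81, 59.69]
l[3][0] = 80.82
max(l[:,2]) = 93.81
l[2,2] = 93.81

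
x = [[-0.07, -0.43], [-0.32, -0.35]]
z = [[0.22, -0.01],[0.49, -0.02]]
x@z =[[-0.23, 0.01], [-0.24, 0.01]]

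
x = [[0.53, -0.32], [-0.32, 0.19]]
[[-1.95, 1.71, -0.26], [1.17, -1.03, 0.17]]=x @ [[-2.97, 2.31, -2.50], [1.17, -1.52, -3.34]]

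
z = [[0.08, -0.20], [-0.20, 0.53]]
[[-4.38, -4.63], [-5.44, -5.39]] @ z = [[0.58,-1.58],[0.64,-1.77]]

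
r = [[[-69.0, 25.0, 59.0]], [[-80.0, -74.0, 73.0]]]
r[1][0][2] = 73.0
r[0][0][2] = 59.0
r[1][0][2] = 73.0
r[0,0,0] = -69.0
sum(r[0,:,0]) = -69.0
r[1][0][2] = 73.0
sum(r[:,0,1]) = -49.0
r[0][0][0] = -69.0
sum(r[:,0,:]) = -66.0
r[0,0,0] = -69.0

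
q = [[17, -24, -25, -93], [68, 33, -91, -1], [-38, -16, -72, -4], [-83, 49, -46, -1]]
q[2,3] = -4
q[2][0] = -38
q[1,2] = -91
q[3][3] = -1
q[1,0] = 68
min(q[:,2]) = -91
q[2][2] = -72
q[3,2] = -46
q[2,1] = -16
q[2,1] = -16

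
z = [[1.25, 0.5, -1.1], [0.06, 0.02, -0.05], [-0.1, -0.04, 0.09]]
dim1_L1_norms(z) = [2.85, 0.13, 0.23]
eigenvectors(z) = [[-1.00, -0.53, -0.36], [-0.05, -0.37, 0.93], [0.08, -0.77, 0.02]]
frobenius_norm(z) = 1.75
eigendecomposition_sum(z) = [[1.25, 0.5, -1.1], [0.06, 0.02, -0.05], [-0.10, -0.04, 0.09]] + [[0.0, 0.0, 0.00], [0.00, 0.0, 0.00], [0.0, 0.0, 0.0]] + [[-0.0, 0.00, -0.00],[0.00, -0.0, 0.0],[0.0, -0.00, 0.0]]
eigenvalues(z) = [1.36, 0.0, -0.0]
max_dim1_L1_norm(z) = 2.85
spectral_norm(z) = 1.75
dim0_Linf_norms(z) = [1.25, 0.5, 1.1]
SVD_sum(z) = [[1.25, 0.50, -1.10],[0.06, 0.02, -0.05],[-0.10, -0.04, 0.09]] + [[-0.0, 0.0, -0.0],[0.0, -0.0, 0.00],[0.00, -0.00, 0.00]] + [[0.00,0.00,0.0], [-0.0,-0.0,-0.0], [0.00,0.00,0.0]]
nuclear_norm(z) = 1.75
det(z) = -0.00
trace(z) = 1.36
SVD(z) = [[-1.00,  0.03,  0.09], [-0.05,  -0.99,  -0.14], [0.08,  -0.15,  0.99]] @ diag([1.7460476320427196, 0.003944411455565898, 0.001451983568023395]) @ [[-0.72, -0.29, 0.63],  [-0.56, 0.78, -0.28],  [0.41, 0.56, 0.72]]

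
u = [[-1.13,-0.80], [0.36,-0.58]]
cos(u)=[[0.51, -0.63], [0.28, 0.94]]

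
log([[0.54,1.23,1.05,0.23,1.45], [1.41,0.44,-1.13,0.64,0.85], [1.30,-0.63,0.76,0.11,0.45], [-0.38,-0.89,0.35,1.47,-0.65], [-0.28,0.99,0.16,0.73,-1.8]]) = [[2.38, -1.42, -1.43, 0.22, 1.4], [0.89, 0.18, -0.74, 0.56, -0.58], [0.31, 0.18, 0.33, 0.10, -0.51], [-0.62, -0.18, 0.53, 0.5, -0.35], [-3.87, 3.3, 3.13, -0.14, -0.33]]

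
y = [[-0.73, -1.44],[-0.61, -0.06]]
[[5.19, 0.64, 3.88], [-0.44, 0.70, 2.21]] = y @ [[1.13, -1.17, -3.54], [-4.18, 0.15, -0.90]]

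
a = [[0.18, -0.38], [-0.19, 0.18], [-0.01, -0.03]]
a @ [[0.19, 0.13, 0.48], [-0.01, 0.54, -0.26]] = [[0.04, -0.18, 0.19], [-0.04, 0.07, -0.14], [-0.0, -0.02, 0.00]]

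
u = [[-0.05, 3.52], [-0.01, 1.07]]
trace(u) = 1.02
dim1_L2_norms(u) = [3.52, 1.07]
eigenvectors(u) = [[-1.00, -0.96], [-0.01, -0.3]]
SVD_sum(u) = [[-0.05, 3.52], [-0.01, 1.07]] + [[-0.0, -0.0], [0.00, 0.00]]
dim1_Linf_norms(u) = [3.52, 1.07]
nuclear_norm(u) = 3.68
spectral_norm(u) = 3.68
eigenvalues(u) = [-0.02, 1.04]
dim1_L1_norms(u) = [3.57, 1.08]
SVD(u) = [[0.96,0.29], [0.29,-0.96]] @ diag([3.679385174555062, 0.004973657046442]) @ [[-0.01, 1.0], [-1.0, -0.01]]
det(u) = -0.02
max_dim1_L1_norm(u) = 3.57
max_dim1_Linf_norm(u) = 3.52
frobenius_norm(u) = 3.68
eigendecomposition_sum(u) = [[-0.02, 0.06], [-0.00, 0.00]] + [[-0.03, 3.46],[-0.01, 1.07]]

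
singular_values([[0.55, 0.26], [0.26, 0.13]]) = [0.67, 0.01]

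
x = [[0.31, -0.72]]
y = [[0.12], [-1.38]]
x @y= [[1.03]]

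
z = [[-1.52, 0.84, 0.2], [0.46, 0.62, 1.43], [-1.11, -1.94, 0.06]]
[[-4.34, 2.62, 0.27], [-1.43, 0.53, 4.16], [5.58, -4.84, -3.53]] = z@[[0.98, -0.34, 0.86],[-3.43, 2.67, 1.39],[0.17, -0.68, 2.03]]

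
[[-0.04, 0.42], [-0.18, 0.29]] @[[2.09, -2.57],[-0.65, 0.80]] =[[-0.36,0.44], [-0.56,0.69]]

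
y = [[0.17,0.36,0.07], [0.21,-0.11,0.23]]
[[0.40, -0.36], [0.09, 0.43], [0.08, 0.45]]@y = [[-0.01, 0.18, -0.05], [0.11, -0.01, 0.11], [0.11, -0.02, 0.11]]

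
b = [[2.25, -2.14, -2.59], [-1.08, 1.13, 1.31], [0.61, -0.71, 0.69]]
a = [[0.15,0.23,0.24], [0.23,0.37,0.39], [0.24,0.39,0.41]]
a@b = [[0.24,-0.23,0.08], [0.36,-0.35,0.16], [0.37,-0.36,0.17]]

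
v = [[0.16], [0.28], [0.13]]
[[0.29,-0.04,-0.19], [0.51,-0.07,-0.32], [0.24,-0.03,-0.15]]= v @[[1.81, -0.24, -1.16]]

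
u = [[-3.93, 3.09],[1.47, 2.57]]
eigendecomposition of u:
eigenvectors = [[-0.98, -0.40], [0.2, -0.92]]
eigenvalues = [-4.57, 3.21]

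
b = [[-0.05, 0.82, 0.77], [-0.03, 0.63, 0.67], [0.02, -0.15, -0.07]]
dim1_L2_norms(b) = [1.13, 0.92, 0.17]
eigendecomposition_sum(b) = [[0.01,-0.01,0.01], [0.0,-0.0,0.0], [-0.00,0.0,-0.00]] + [[-0.05, -0.03, -0.4], [-0.03, -0.01, -0.21], [0.02, 0.01, 0.15]] + [[-0.01, 0.86, 1.16], [-0.00, 0.65, 0.87], [0.00, -0.16, -0.22]]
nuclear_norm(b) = 1.54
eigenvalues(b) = [0.01, 0.08, 0.42]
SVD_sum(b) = [[-0.05, 0.8, 0.79], [-0.04, 0.66, 0.64], [0.01, -0.11, -0.11]] + [[-0.01, 0.02, -0.02], [0.01, -0.03, 0.03], [0.01, -0.04, 0.04]] + [[0.0, 0.0, -0.0], [-0.00, -0.0, 0.0], [0.00, 0.00, -0.0]]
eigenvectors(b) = [[0.97, -0.84, 0.79],[0.2, -0.43, 0.59],[-0.15, 0.32, -0.15]]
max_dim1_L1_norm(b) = 1.64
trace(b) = 0.51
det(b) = 0.00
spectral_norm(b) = 1.46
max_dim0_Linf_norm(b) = 0.82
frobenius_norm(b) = 1.46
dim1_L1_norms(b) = [1.64, 1.33, 0.24]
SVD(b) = [[-0.77,0.33,0.55], [-0.63,-0.53,-0.57], [0.11,-0.78,0.62]] @ diag([1.461858601784748, 0.07256408575345717, 0.0019702402666479752]) @ [[0.04,-0.71,-0.70], [-0.22,0.68,-0.70], [0.97,0.18,-0.13]]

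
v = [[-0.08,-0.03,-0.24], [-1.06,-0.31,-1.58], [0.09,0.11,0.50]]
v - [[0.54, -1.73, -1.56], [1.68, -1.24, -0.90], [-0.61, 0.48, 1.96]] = [[-0.62, 1.70, 1.32], [-2.74, 0.93, -0.68], [0.7, -0.37, -1.46]]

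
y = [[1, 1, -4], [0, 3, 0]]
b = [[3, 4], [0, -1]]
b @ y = [[3, 15, -12], [0, -3, 0]]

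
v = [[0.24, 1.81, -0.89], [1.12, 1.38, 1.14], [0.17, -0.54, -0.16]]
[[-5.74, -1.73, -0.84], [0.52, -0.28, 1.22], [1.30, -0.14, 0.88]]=v @ [[1.59, -0.89, 2.3], [-2.46, -0.33, -0.85], [1.87, 1.03, -0.16]]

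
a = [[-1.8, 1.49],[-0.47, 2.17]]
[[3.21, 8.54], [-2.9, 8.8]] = a@[[-3.52, -1.69],[-2.1, 3.69]]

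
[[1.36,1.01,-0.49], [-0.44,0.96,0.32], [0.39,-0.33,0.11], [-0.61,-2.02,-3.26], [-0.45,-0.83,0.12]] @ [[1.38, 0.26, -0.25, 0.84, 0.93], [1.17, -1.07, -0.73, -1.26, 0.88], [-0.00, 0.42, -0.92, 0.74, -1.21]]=[[3.06, -0.93, -0.63, -0.49, 2.75], [0.52, -1.01, -0.89, -1.34, 0.05], [0.15, 0.50, 0.04, 0.82, -0.06], [-3.21, 0.63, 4.63, -0.38, 1.6], [-1.59, 0.82, 0.61, 0.76, -1.29]]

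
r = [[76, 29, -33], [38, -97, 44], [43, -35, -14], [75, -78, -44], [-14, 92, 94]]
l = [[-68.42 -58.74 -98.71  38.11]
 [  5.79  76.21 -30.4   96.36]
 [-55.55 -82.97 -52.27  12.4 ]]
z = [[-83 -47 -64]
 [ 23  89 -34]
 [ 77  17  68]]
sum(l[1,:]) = 147.96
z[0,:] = [-83, -47, -64]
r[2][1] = -35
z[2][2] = 68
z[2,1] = 17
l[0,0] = -68.42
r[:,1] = [29, -97, -35, -78, 92]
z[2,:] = [77, 17, 68]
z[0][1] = -47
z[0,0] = -83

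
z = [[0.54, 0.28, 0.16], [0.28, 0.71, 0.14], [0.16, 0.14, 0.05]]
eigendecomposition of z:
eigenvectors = [[0.59, 0.77, -0.23], [0.77, -0.63, -0.1], [0.22, 0.12, 0.97]]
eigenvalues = [0.96, 0.34, -0.0]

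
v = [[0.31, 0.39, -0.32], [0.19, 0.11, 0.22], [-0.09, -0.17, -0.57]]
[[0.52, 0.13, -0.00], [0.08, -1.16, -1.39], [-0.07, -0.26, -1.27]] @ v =[[0.19, 0.22, -0.14],[-0.07, 0.14, 0.51],[0.04, 0.16, 0.69]]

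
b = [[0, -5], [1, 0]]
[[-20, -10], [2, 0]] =b @ [[2, 0], [4, 2]]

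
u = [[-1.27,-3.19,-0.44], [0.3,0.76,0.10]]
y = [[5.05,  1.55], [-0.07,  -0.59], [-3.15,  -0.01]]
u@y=[[-4.80, -0.08], [1.15, 0.02]]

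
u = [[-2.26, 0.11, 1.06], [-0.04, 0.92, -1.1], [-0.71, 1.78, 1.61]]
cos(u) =[[-0.45,  -0.78,  0.09], [-0.35,  1.12,  1.49], [0.01,  -2.35,  0.51]]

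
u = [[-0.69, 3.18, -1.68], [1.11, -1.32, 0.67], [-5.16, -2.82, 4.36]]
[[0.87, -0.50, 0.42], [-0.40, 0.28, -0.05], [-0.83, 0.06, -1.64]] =u @ [[-0.05, 0.09, 0.15], [0.20, -0.11, 0.09], [-0.12, 0.05, -0.14]]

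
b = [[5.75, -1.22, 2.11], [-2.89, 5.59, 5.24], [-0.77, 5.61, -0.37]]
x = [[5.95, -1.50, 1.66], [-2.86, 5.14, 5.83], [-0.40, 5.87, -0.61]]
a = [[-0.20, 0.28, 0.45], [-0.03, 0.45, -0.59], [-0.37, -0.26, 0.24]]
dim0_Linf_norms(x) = [5.95, 5.87, 5.83]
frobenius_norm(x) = 12.00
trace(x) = 10.48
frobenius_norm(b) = 11.76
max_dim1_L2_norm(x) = 8.28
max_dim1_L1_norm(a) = 1.07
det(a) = 0.15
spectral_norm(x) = 9.56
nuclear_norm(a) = 1.72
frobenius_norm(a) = 1.07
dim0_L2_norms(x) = [6.61, 7.95, 6.09]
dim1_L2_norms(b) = [6.25, 8.19, 5.67]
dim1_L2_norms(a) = [0.57, 0.74, 0.51]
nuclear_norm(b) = 18.98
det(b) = -199.82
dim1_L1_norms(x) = [9.11, 13.83, 6.88]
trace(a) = 0.49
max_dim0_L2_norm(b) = 8.01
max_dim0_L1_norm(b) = 12.42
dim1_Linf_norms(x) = [5.95, 5.83, 5.87]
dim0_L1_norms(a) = [0.6, 0.99, 1.28]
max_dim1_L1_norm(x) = 13.83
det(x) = -240.62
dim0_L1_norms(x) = [9.21, 12.51, 8.1]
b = x + a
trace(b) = 10.97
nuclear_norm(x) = 19.71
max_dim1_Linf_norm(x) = 5.95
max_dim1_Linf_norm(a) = 0.59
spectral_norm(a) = 0.87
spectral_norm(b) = 9.55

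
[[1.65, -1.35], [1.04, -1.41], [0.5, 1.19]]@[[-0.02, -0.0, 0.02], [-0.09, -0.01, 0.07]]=[[0.09, 0.01, -0.06],[0.11, 0.01, -0.08],[-0.12, -0.01, 0.09]]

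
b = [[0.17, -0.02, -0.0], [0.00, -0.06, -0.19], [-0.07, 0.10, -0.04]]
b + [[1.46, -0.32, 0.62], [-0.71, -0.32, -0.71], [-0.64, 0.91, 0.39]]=[[1.63, -0.34, 0.62], [-0.71, -0.38, -0.90], [-0.71, 1.01, 0.35]]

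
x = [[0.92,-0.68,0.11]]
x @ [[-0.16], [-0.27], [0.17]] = [[0.06]]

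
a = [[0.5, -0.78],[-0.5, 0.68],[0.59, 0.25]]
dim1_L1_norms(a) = [1.28, 1.18, 0.84]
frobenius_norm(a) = 1.41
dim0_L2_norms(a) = [0.92, 1.06]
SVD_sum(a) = [[0.57, -0.73], [-0.52, 0.66], [0.1, -0.13]] + [[-0.07, -0.05],  [0.02, 0.02],  [0.49, 0.38]]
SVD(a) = [[-0.73, 0.14], [0.67, -0.04], [-0.13, -0.99]] @ diag([1.2611109257514588, 0.6252993146888127]) @ [[-0.62, 0.79], [-0.79, -0.62]]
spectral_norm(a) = 1.26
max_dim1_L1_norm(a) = 1.28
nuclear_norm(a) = 1.89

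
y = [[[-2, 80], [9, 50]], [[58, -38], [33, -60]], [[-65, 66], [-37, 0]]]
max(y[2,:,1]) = 66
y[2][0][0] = -65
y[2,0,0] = -65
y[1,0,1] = -38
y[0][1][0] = 9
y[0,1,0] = 9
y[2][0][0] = -65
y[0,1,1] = 50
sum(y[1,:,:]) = -7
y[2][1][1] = 0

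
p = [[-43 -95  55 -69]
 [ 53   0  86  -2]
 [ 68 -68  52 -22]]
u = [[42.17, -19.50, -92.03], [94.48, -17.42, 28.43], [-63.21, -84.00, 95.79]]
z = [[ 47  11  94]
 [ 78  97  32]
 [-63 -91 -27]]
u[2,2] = 95.79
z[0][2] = 94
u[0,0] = 42.17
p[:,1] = [-95, 0, -68]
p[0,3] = -69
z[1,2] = 32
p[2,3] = -22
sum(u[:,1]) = -120.92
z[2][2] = -27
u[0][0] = 42.17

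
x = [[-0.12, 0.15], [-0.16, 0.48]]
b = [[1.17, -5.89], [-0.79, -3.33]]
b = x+[[1.29,-6.04], [-0.63,-3.81]]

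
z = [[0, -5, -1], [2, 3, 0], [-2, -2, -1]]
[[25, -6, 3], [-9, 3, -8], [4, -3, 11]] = z @ [[3, 0, -4], [-5, 1, 0], [0, 1, -3]]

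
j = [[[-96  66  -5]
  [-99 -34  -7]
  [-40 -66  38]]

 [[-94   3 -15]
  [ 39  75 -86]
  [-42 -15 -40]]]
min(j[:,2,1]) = -66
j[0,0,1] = 66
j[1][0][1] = 3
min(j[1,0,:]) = -94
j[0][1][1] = -34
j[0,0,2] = -5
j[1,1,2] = -86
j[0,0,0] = -96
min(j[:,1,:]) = -99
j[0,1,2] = -7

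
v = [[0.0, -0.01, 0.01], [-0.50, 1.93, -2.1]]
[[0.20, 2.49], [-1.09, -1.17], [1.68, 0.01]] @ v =[[-1.25, 4.8, -5.23],  [0.58, -2.25, 2.45],  [-0.00, 0.0, -0.00]]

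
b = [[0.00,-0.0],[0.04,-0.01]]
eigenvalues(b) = [-0.01, 0.0]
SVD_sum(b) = [[0.0, 0.0],[0.04, -0.01]] + [[-0.0, -0.0], [0.00, 0.0]]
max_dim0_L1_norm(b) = 0.04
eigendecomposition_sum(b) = [[-0.00, -0.0],[0.04, -0.01]] + [[0.00, 0.0],[0.0, 0.0]]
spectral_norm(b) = 0.04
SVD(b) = [[0.00,-1.0], [-1.0,0.00]] @ diag([0.04123105625617661, 0.0]) @ [[-0.97, 0.24],[0.24, 0.97]]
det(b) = 0.00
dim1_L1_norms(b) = [0.0, 0.05]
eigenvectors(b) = [[0.0, 0.24], [1.0, 0.97]]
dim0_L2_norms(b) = [0.04, 0.01]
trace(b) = -0.01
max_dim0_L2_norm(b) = 0.04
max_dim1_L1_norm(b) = 0.05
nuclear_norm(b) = 0.04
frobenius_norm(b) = 0.04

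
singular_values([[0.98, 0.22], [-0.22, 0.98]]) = [1.0, 1.0]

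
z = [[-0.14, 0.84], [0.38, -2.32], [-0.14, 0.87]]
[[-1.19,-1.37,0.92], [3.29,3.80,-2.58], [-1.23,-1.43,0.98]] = z @[[0.77, -0.8, 4.76],[-1.29, -1.77, 1.89]]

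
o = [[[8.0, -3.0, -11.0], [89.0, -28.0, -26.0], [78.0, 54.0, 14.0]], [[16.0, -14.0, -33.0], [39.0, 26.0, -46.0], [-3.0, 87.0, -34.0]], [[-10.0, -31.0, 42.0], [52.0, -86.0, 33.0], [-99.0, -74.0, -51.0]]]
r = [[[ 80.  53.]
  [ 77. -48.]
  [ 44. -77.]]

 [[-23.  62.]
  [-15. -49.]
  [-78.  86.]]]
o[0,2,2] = 14.0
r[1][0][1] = 62.0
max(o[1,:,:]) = 87.0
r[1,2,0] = -78.0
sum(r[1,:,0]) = -116.0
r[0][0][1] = 53.0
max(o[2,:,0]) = 52.0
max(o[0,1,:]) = 89.0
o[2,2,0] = -99.0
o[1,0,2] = -33.0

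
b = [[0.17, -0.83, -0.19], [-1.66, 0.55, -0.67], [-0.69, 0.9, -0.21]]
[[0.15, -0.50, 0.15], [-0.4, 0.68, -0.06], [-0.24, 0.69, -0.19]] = b @[[0.27, -0.09, -0.14], [-0.09, 0.64, -0.26], [-0.14, -0.26, 0.23]]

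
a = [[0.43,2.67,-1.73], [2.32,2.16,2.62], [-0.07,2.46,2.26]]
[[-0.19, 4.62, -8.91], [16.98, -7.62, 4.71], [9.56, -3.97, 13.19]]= a @ [[2.84,  -1.13,  -4.23], [1.33,  0.44,  0.61], [2.87,  -2.27,  5.04]]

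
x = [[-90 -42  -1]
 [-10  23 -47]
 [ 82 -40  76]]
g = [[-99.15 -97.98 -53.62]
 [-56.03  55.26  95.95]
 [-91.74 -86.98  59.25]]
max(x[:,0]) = 82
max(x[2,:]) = 82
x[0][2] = -1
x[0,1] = -42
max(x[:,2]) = 76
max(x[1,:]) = 23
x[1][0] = -10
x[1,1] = 23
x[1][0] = -10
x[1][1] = 23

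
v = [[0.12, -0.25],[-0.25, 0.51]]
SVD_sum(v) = [[0.12,-0.25], [-0.25,0.51]] + [[-0.0,-0.0], [-0.0,-0.00]]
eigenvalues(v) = [-0.0, 0.63]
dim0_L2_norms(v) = [0.28, 0.57]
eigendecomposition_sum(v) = [[-0.0, -0.0], [-0.00, -0.0]] + [[0.12, -0.25], [-0.25, 0.51]]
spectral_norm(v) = 0.63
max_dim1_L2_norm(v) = 0.57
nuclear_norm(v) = 0.63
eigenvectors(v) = [[-0.9, 0.44], [-0.44, -0.90]]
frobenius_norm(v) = 0.63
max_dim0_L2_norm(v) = 0.57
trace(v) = 0.63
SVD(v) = [[-0.44, 0.9], [0.90, 0.44]] @ diag([0.632056777249754, 0.0020567772497538444]) @ [[-0.44, 0.9], [-0.90, -0.44]]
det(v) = -0.00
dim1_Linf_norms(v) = [0.25, 0.51]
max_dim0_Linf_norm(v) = 0.51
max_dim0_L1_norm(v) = 0.76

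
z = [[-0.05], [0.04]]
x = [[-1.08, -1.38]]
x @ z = [[-0.00]]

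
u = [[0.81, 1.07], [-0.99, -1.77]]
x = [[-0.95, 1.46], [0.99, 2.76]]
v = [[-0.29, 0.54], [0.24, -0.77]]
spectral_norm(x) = 3.16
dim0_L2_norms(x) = [1.37, 3.12]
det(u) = -0.37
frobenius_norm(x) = 3.41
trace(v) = -1.06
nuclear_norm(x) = 4.45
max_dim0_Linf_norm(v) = 0.77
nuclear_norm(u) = 2.58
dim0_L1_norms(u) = [1.8, 2.84]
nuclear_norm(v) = 1.10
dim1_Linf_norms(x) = [1.46, 2.76]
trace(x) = 1.81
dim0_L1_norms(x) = [1.94, 4.22]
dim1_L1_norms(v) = [0.83, 1.01]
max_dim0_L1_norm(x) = 4.22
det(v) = 0.09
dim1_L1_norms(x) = [2.41, 3.75]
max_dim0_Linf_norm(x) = 2.76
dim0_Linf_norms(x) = [0.99, 2.76]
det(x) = -4.07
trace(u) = -0.96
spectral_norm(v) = 1.01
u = v @ x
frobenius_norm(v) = 1.01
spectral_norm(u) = 2.43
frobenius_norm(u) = 2.43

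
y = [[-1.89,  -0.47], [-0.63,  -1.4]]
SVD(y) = [[-0.83, -0.56], [-0.56, 0.83]] @ diag([2.249044629866527, 1.044843649963255]) @ [[0.85, 0.52],[0.52, -0.85]]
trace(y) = -3.29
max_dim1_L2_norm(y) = 1.95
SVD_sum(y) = [[-1.58, -0.97], [-1.08, -0.67]] + [[-0.31, 0.50], [0.45, -0.73]]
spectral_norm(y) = 2.25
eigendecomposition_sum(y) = [[-1.58, -0.88], [-1.18, -0.66]] + [[-0.31, 0.41],[0.55, -0.74]]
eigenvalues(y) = [-2.24, -1.05]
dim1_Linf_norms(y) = [1.89, 1.4]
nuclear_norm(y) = 3.29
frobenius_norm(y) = 2.48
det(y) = 2.35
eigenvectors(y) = [[-0.8,0.49], [-0.60,-0.87]]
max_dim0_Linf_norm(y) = 1.89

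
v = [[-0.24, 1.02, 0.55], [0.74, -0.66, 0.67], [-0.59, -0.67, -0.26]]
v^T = [[-0.24, 0.74, -0.59], [1.02, -0.66, -0.67], [0.55, 0.67, -0.26]]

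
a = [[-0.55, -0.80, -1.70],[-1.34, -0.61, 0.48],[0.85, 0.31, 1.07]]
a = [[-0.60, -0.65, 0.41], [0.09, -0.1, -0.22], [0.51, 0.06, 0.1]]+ [[0.05, -0.15, -2.11], [-1.43, -0.51, 0.70], [0.34, 0.25, 0.97]]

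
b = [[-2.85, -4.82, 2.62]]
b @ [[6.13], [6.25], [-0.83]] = [[-49.77]]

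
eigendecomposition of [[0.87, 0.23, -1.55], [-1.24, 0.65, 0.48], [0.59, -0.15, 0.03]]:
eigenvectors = [[0.11+0.61j, (0.11-0.61j), 0.35+0.00j], [(-0.71+0j), (-0.71-0j), (0.9+0j)], [(0.33+0.02j), 0.33-0.02j, 0.26+0.00j]]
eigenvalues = [(0.62+1.06j), (0.62-1.06j), (0.31+0j)]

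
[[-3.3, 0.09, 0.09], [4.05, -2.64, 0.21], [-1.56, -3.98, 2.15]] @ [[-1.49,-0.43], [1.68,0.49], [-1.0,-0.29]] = [[4.98, 1.44], [-10.68, -3.10], [-6.51, -1.90]]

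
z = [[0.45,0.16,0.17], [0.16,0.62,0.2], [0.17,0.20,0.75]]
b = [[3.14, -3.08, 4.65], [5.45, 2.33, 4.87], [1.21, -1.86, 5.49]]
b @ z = [[1.71, -0.48, 3.41], [3.65, 3.29, 5.04], [1.18, 0.14, 3.95]]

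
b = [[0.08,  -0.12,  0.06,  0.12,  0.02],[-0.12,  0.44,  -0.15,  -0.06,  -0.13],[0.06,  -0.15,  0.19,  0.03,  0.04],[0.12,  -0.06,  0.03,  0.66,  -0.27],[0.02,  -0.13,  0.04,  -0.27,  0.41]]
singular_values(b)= [0.84, 0.62, 0.18, 0.12, 0.02]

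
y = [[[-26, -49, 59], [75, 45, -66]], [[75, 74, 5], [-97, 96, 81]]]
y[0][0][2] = 59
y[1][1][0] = -97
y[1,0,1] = 74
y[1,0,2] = 5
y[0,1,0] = 75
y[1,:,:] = [[75, 74, 5], [-97, 96, 81]]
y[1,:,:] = [[75, 74, 5], [-97, 96, 81]]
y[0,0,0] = -26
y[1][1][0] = -97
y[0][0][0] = -26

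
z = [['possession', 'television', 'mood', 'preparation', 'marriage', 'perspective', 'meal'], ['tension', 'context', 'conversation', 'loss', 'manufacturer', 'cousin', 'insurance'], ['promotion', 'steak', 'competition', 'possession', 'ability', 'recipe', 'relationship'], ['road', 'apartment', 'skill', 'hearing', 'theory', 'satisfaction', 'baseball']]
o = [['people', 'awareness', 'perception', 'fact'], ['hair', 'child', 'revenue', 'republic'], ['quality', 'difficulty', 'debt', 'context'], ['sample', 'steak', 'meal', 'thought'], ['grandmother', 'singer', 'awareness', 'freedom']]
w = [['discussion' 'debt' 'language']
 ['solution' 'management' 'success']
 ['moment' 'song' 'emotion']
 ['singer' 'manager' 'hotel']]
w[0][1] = 'debt'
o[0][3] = 'fact'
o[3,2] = 'meal'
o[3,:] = ['sample', 'steak', 'meal', 'thought']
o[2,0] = 'quality'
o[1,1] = 'child'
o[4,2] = 'awareness'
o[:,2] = ['perception', 'revenue', 'debt', 'meal', 'awareness']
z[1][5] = 'cousin'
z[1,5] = 'cousin'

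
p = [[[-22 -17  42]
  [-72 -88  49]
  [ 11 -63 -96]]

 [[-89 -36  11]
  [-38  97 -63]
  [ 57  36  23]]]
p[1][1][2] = -63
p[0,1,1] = -88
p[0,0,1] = -17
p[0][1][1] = -88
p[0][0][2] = 42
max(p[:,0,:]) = 42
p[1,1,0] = -38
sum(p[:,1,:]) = -115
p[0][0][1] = -17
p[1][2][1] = 36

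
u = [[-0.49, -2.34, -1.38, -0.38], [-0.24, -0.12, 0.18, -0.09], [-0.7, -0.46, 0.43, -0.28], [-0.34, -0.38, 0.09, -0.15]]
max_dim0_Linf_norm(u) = 2.34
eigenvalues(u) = [(-1.5+0j), (1.17+0j), (-0+0j), (-0-0j)]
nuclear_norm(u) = 3.89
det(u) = -0.00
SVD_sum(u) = [[-0.62, -2.37, -1.25, -0.43], [-0.02, -0.08, -0.04, -0.01], [-0.09, -0.34, -0.18, -0.06], [-0.09, -0.32, -0.17, -0.06]] + [[0.13, 0.03, -0.13, 0.05], [-0.22, -0.04, 0.22, -0.08], [-0.61, -0.12, 0.61, -0.22], [-0.26, -0.05, 0.26, -0.09]] + [[-0.00, 0.00, -0.00, -0.00], [0.0, -0.0, 0.0, 0.00], [-0.0, 0.00, -0.0, -0.00], [0.00, -0.00, 0.0, 0.0]] + [[-0.00, -0.0, -0.00, 0.0],[-0.0, -0.0, -0.00, 0.00],[0.0, 0.0, 0.0, -0.0],[0.00, 0.00, 0.0, -0.00]]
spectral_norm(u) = 2.84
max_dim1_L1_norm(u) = 4.59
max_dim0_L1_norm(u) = 3.3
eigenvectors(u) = [[(0.89+0j), 0.79+0.00j, (-0.3+0.39j), -0.30-0.39j],[(0.12+0j), (-0.21+0j), (-0.04-0.28j), -0.04+0.28j],[(0.38+0j), -0.55+0.00j, (-0.04+0.34j), (-0.04-0.34j)],[(0.23+0j), (-0.18+0j), 0.75+0.00j, 0.75-0.00j]]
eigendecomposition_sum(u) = [[(-0.92-0j),(-1.85+0j),(-0.47+0j),-0.48-0.00j], [(-0.12-0j),-0.25+0.00j,(-0.06+0j),-0.06-0.00j], [-0.40-0.00j,-0.80+0.00j,-0.20+0.00j,(-0.21-0j)], [(-0.24-0j),(-0.48+0j),(-0.12+0j),-0.13-0.00j]] + [[0.43-0.00j, (-0.49+0j), (-0.91+0j), (0.1-0j)], [-0.12+0.00j, 0.13-0.00j, 0.24+0.00j, -0.03+0.00j], [-0.30+0.00j, 0.34-0.00j, (0.63+0j), (-0.07+0j)], [-0.10+0.00j, 0.11-0.00j, (0.21+0j), -0.02+0.00j]] + [[0.00+0.00j, -0j, (-0+0j), -0.00-0.00j], [(-0+0j), (-0+0j), -0.00-0.00j, 0.00+0.00j], [0.00-0.00j, 0.00-0.00j, (-0+0j), (-0-0j)], [-0.00-0.00j, (-0-0j), 0.00-0.00j, (-0+0j)]] + [[-0j, 0.00+0.00j, (-0-0j), -0.00+0.00j], [-0.00-0.00j, -0.00-0.00j, -0.00+0.00j, 0.00-0.00j], [0j, 0j, -0.00-0.00j, -0.00+0.00j], [-0.00+0.00j, (-0+0j), 0.00+0.00j, -0.00-0.00j]]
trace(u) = -0.33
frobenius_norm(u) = 3.02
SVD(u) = [[-0.98, 0.18, -0.07, -0.03], [-0.03, -0.31, 0.05, -0.95], [-0.14, -0.86, -0.42, 0.26], [-0.13, -0.36, 0.91, 0.17]] @ diag([2.8353676012280515, 1.0455367147321193, 0.00620282425486175, 0.002251449468960318]) @ [[0.22, 0.85, 0.45, 0.15],  [0.68, 0.14, -0.68, 0.24],  [0.60, -0.5, 0.58, 0.22],  [0.36, 0.06, 0.03, -0.93]]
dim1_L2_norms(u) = [2.79, 0.34, 0.98, 0.54]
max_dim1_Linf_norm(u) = 2.34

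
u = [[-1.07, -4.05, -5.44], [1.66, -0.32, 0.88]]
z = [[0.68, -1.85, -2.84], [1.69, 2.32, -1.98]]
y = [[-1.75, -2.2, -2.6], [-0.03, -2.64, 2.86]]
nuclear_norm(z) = 6.91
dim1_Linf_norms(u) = [5.44, 1.66]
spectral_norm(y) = 4.06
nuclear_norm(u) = 8.64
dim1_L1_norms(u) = [10.56, 2.86]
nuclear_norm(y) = 7.71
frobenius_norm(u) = 7.13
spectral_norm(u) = 6.91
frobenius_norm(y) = 5.46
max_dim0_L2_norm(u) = 5.51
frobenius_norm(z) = 4.91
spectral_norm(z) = 3.81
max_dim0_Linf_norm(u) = 5.44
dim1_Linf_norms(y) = [2.6, 2.86]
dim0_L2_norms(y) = [1.75, 3.44, 3.87]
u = z + y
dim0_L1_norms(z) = [2.37, 4.17, 4.82]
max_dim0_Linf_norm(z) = 2.84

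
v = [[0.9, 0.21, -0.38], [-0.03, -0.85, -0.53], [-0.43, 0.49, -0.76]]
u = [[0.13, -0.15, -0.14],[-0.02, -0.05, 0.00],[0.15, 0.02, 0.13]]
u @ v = [[0.18, 0.09, 0.14],  [-0.02, 0.04, 0.03],  [0.08, 0.08, -0.17]]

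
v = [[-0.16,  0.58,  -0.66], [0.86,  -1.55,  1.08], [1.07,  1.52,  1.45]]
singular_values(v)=[2.37, 2.23, 0.26]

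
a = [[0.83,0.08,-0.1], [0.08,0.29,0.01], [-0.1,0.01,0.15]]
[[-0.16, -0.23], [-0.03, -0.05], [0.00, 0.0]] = a@[[-0.20,-0.29],  [-0.06,-0.09],  [-0.11,-0.16]]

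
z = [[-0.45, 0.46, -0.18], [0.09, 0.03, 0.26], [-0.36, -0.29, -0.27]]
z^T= [[-0.45, 0.09, -0.36], [0.46, 0.03, -0.29], [-0.18, 0.26, -0.27]]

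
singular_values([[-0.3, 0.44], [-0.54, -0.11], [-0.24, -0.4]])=[0.67, 0.6]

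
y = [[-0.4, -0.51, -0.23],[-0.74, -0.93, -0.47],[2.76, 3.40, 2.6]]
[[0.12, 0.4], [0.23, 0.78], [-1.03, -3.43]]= y @ [[-0.63,-2.06], [0.33,1.07], [-0.16,-0.53]]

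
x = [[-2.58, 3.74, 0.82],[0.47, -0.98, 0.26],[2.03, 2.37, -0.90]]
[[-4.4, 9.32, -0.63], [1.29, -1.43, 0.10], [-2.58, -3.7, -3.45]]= x @ [[0.2,-2.16,-1.06], [-1.12,0.74,-0.77], [0.37,1.19,-0.59]]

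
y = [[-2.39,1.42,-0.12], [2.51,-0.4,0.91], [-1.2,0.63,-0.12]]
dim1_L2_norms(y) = [2.78, 2.7, 1.36]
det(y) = 0.00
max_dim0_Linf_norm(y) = 2.51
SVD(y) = [[-0.68, -0.62, -0.39], [0.65, -0.76, 0.07], [-0.34, -0.21, 0.92]] @ diag([4.000611949127371, 0.936751846801693, 0.00010006455813913628]) @ [[0.92, -0.36, 0.18], [-0.18, -0.76, -0.63], [0.36, 0.54, -0.76]]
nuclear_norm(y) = 4.94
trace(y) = -2.91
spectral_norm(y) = 4.00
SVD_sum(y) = [[-2.49, 0.98, -0.49],[2.39, -0.94, 0.47],[-1.23, 0.48, -0.24]] + [[0.10, 0.44, 0.37], [0.12, 0.54, 0.44], [0.03, 0.15, 0.12]] + [[-0.00, -0.00, 0.00], [0.0, 0.00, -0.0], [0.00, 0.00, -0.0]]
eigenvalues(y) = [-3.72, -0.0, 0.81]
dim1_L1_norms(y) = [3.93, 3.82, 1.95]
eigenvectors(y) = [[0.7, -0.36, 0.40], [-0.63, -0.54, 0.91], [0.34, 0.76, 0.1]]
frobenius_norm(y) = 4.11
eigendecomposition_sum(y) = [[-2.51, 1.15, -0.37], [2.24, -1.02, 0.33], [-1.23, 0.56, -0.18]] + [[-0.00, 0.00, 0.00], [-0.0, 0.00, 0.0], [0.00, -0.00, -0.0]] + [[0.12, 0.27, 0.25], [0.27, 0.62, 0.58], [0.03, 0.07, 0.06]]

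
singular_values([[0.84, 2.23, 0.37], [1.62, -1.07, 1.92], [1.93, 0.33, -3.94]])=[4.59, 2.4, 2.4]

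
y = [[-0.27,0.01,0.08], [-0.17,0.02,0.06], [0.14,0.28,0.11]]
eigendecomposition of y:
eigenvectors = [[0.72,0.24,0.17], [0.45,-0.46,0.17], [-0.53,0.85,0.97]]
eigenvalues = [-0.32, -0.0, 0.19]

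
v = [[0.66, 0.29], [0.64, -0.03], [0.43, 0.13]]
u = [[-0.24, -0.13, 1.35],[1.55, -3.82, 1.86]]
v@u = [[0.29,-1.19,1.43], [-0.2,0.03,0.81], [0.10,-0.55,0.82]]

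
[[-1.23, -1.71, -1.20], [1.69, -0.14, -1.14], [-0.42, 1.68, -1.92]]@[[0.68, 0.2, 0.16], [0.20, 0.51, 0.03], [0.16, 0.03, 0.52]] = [[-1.37, -1.15, -0.87], [0.94, 0.23, -0.33], [-0.26, 0.72, -1.02]]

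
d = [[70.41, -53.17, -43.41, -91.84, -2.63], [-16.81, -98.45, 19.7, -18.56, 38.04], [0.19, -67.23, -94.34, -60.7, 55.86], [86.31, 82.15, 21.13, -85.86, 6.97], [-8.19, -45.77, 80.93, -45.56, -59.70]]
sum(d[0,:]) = -120.64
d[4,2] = 80.93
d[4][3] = -45.56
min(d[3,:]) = -85.86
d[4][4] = -59.7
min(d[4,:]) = -59.7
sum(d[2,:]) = -166.21999999999997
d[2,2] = -94.34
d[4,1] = -45.77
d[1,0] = -16.81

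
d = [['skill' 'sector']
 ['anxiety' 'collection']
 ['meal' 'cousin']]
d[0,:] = ['skill', 'sector']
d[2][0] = 'meal'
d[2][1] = 'cousin'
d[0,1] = 'sector'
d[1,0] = 'anxiety'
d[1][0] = 'anxiety'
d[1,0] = 'anxiety'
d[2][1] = 'cousin'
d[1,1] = 'collection'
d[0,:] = ['skill', 'sector']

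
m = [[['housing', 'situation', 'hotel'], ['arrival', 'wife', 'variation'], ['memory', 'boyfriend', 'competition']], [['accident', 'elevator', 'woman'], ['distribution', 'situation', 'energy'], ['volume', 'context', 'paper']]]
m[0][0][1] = 'situation'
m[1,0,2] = 'woman'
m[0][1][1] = 'wife'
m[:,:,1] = [['situation', 'wife', 'boyfriend'], ['elevator', 'situation', 'context']]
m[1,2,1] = 'context'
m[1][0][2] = 'woman'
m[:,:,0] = [['housing', 'arrival', 'memory'], ['accident', 'distribution', 'volume']]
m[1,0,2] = 'woman'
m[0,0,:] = ['housing', 'situation', 'hotel']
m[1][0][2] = 'woman'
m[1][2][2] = 'paper'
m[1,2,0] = 'volume'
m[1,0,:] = ['accident', 'elevator', 'woman']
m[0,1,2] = 'variation'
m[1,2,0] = 'volume'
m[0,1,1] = 'wife'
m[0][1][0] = 'arrival'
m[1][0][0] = 'accident'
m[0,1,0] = 'arrival'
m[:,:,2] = [['hotel', 'variation', 'competition'], ['woman', 'energy', 'paper']]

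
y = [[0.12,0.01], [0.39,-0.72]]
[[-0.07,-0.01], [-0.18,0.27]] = y @[[-0.59, -0.03],[-0.07, -0.39]]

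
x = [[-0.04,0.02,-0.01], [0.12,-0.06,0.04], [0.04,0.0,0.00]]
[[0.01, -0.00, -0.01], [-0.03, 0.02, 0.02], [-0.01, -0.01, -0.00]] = x@[[-0.18, -0.18, -0.03], [0.09, -0.46, -0.16], [0.04, 0.27, 0.31]]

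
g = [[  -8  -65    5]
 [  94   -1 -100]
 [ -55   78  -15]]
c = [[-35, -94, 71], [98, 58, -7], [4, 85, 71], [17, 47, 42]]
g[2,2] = -15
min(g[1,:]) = -100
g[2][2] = -15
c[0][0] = -35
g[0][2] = 5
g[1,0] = 94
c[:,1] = [-94, 58, 85, 47]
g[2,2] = -15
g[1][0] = 94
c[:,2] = [71, -7, 71, 42]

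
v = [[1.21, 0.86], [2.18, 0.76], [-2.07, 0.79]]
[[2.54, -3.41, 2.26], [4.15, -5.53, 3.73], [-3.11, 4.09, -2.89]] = v @[[1.71, -2.27, 1.56], [0.55, -0.77, 0.43]]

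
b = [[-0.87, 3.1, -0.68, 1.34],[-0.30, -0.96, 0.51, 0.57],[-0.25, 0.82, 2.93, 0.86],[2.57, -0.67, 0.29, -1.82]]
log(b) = [[-0.69, 3.05, -0.53, 0.11], [-2.04, 5.6, -0.74, 1.59], [-0.36, 1.93, 0.83, 0.59], [4.16, -14.15, 2.18, -3.18]]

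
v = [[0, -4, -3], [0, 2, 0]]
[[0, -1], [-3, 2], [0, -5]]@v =[[0, -2, 0], [0, 16, 9], [0, -10, 0]]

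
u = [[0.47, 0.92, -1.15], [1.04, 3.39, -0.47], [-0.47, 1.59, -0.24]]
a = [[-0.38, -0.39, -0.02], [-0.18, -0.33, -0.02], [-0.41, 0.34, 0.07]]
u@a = [[0.13,  -0.88,  -0.11], [-0.81,  -1.68,  -0.12], [-0.01,  -0.42,  -0.04]]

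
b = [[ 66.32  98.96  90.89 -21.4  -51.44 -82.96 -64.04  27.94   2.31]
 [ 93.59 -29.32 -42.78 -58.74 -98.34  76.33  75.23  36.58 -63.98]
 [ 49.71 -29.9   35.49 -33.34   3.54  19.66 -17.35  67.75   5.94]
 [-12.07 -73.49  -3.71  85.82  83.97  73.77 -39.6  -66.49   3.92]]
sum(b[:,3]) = -27.66000000000001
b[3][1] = -73.49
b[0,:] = [66.32, 98.96, 90.89, -21.4, -51.44, -82.96, -64.04, 27.94, 2.31]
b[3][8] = 3.92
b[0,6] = -64.04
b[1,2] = -42.78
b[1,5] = 76.33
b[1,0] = 93.59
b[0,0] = 66.32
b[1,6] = 75.23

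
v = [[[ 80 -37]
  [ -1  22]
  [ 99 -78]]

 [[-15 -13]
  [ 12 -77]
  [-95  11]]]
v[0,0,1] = -37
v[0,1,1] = 22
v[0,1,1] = 22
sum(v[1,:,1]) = -79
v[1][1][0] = 12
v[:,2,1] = [-78, 11]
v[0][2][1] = -78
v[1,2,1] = 11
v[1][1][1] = -77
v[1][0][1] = -13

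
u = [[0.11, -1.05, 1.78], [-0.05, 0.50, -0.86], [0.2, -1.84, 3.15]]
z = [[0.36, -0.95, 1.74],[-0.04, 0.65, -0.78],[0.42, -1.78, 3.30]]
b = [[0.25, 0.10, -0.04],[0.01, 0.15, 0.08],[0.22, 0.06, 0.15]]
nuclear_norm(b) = 0.65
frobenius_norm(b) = 0.42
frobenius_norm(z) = 4.40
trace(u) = 3.76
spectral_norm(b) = 0.37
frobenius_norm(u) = 4.32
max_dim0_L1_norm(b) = 0.48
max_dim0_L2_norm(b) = 0.33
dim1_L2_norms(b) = [0.27, 0.17, 0.27]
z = b + u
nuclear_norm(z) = 4.72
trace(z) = 4.31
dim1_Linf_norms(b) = [0.25, 0.15, 0.22]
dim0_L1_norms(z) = [0.82, 3.38, 5.82]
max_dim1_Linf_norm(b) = 0.25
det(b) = 0.01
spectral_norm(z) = 4.39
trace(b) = 0.55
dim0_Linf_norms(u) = [0.2, 1.84, 3.15]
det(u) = 0.00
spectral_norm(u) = 4.32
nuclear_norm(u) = 4.33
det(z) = 0.11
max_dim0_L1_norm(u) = 5.79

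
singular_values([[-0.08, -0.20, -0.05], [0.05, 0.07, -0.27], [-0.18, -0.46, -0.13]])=[0.56, 0.28, 0.0]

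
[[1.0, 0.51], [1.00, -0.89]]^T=[[1.00,1.00], [0.51,-0.89]]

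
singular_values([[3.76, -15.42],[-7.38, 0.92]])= [16.14, 6.84]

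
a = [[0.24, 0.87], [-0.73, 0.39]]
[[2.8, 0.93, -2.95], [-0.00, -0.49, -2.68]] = a @ [[1.5, 1.08, 1.62], [2.8, 0.77, -3.84]]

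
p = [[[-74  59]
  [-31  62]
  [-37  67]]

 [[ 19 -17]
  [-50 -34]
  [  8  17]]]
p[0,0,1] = 59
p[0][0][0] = -74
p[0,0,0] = -74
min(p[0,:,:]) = -74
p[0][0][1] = 59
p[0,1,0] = -31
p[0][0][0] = -74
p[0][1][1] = 62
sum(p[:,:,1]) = 154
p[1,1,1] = -34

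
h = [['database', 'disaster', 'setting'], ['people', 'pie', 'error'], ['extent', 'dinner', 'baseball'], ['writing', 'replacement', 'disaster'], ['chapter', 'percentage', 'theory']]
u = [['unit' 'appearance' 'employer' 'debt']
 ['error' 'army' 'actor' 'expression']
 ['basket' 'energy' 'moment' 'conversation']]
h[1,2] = 'error'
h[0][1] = 'disaster'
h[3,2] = 'disaster'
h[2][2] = 'baseball'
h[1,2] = 'error'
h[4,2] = 'theory'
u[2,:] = ['basket', 'energy', 'moment', 'conversation']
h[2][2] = 'baseball'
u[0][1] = 'appearance'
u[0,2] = 'employer'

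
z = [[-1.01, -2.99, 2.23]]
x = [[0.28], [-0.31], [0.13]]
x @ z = [[-0.28, -0.84, 0.62], [0.31, 0.93, -0.69], [-0.13, -0.39, 0.29]]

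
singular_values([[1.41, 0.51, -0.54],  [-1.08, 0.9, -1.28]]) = [1.93, 1.56]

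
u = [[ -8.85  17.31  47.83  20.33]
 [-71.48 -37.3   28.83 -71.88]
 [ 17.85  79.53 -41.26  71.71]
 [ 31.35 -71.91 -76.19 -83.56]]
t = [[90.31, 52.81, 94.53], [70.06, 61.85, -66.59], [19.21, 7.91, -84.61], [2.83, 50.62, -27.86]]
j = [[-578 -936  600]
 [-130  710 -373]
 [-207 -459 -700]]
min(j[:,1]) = -936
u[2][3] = 71.71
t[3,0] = 2.83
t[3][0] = 2.83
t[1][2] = -66.59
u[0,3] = 20.33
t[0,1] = 52.81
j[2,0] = -207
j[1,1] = 710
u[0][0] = -8.85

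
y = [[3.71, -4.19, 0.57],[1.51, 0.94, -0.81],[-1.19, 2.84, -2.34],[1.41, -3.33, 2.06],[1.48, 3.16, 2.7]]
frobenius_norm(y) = 9.34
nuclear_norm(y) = 14.96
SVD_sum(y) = [[2.50, -4.54, 1.51], [-0.15, 0.27, -0.09], [-1.66, 3.02, -1.01], [1.86, -3.39, 1.13], [-0.56, 1.03, -0.34]] + [[0.03, 0.03, 0.05], [0.28, 0.30, 0.43], [-0.40, -0.42, -0.61], [0.23, 0.25, 0.36], [2.01, 2.12, 3.07]] + [[1.18, 0.32, -0.99], [1.37, 0.37, -1.15], [0.87, 0.23, -0.73], [-0.69, -0.19, 0.58], [0.04, 0.01, -0.03]]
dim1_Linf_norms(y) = [4.19, 1.51, 2.84, 3.33, 3.16]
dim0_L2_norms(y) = [4.65, 6.9, 4.24]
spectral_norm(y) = 7.74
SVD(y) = [[-0.7, -0.02, 0.56],  [0.04, -0.14, 0.65],  [0.46, 0.19, 0.41],  [-0.52, -0.11, -0.32],  [0.16, -0.97, 0.02]] @ diag([7.740363277243272, 4.391001333609364, 2.8310216573782303]) @ [[-0.46, 0.84, -0.28], [-0.47, -0.5, -0.72], [0.75, 0.2, -0.63]]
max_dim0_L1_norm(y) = 14.46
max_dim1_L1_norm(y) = 8.47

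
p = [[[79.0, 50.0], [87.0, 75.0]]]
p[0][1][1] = 75.0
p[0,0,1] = 50.0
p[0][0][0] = 79.0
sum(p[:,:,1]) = 125.0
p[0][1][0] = 87.0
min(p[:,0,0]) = 79.0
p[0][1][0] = 87.0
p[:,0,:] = [[79.0, 50.0]]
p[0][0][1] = 50.0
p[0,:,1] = [50.0, 75.0]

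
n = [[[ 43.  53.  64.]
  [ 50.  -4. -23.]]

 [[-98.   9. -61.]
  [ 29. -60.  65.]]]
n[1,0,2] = -61.0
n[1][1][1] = -60.0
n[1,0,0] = -98.0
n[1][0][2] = -61.0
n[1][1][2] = 65.0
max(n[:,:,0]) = 50.0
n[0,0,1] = 53.0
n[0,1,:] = [50.0, -4.0, -23.0]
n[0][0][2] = 64.0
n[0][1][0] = 50.0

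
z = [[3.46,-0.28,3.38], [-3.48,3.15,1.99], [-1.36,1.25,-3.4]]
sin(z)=[[-0.08,-0.35,-0.38],[4.61,-0.86,1.72],[0.89,-0.17,0.63]]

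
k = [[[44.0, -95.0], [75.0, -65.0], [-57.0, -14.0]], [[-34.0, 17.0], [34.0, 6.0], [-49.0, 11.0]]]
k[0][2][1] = -14.0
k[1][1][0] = 34.0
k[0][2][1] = -14.0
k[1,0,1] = 17.0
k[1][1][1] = 6.0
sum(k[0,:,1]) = -174.0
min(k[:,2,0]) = -57.0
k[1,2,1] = 11.0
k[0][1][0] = 75.0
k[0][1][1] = -65.0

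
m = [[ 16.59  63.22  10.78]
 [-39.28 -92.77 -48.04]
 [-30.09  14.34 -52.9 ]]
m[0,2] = 10.78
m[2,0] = -30.09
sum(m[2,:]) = -68.65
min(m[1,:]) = -92.77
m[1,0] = -39.28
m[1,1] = -92.77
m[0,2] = 10.78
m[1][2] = -48.04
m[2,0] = -30.09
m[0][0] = 16.59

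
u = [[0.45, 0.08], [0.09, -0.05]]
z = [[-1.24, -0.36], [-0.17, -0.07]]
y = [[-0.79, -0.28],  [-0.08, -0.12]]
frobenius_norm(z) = 1.30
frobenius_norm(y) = 0.85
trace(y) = -0.91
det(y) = 0.07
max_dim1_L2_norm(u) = 0.46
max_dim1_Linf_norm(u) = 0.45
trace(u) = 0.40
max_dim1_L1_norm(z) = 1.6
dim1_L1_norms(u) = [0.53, 0.14]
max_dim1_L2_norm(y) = 0.84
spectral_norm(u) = 0.46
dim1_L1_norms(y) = [1.07, 0.2]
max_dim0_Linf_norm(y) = 0.79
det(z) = 0.03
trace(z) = -1.31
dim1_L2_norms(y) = [0.84, 0.14]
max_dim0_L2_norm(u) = 0.46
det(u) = -0.03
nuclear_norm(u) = 0.53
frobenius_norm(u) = 0.47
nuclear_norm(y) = 0.93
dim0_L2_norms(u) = [0.46, 0.09]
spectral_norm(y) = 0.85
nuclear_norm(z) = 1.32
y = z + u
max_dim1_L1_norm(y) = 1.07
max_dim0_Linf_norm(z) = 1.24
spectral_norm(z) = 1.30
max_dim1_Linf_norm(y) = 0.79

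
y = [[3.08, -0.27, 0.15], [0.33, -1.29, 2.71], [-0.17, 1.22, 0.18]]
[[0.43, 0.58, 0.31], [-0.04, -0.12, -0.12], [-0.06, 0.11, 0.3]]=y@[[0.14, 0.20, 0.12], [-0.02, 0.12, 0.25], [-0.04, -0.01, 0.06]]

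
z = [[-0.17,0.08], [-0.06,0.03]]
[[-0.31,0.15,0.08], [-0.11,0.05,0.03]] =z @ [[1.04, -0.49, -0.27], [-1.7, 0.80, 0.45]]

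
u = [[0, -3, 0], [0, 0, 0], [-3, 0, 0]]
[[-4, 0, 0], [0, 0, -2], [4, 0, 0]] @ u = [[0, 12, 0], [6, 0, 0], [0, -12, 0]]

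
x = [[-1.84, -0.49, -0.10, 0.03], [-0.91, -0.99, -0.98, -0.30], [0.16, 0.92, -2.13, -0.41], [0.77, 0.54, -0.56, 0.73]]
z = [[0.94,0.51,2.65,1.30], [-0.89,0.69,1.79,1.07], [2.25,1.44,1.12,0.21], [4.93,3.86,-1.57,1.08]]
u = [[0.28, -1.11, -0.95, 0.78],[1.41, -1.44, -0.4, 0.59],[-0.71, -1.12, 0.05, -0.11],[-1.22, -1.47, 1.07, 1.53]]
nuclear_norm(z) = 12.77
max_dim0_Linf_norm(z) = 4.93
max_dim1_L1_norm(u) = 5.29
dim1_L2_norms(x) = [1.91, 1.69, 2.36, 1.32]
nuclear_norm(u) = 7.10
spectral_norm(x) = 2.56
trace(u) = 0.42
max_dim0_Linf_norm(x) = 2.13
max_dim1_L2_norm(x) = 2.36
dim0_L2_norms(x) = [2.2, 1.54, 2.41, 0.89]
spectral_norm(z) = 7.03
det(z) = -19.20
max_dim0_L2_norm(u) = 2.59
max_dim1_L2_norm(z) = 6.54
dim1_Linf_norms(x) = [1.84, 0.99, 2.13, 0.77]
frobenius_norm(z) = 8.17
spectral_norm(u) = 3.06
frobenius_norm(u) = 4.04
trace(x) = -4.23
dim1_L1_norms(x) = [2.46, 3.18, 3.62, 2.6]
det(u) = 5.11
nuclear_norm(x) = 6.57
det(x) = -3.76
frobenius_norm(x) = 3.72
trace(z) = 3.83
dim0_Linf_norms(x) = [1.84, 0.99, 2.13, 0.73]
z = u @ x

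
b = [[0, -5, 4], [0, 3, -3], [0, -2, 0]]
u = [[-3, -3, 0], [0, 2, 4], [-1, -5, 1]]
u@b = [[0, 6, -3], [0, -2, -6], [0, -12, 11]]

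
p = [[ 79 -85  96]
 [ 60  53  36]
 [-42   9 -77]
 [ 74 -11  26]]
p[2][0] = -42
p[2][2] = -77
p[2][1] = 9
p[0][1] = -85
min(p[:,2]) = -77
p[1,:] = [60, 53, 36]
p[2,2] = -77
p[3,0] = 74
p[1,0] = 60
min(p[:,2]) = -77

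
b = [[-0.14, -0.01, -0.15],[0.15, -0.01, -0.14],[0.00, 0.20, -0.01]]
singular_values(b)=[0.21, 0.21, 0.2]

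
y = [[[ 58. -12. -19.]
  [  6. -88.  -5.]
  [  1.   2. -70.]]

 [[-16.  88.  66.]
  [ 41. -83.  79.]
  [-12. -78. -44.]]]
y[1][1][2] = 79.0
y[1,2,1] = -78.0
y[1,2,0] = -12.0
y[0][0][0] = 58.0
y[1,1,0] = 41.0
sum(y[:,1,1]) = -171.0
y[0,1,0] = 6.0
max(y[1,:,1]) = 88.0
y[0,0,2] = -19.0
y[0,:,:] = [[58.0, -12.0, -19.0], [6.0, -88.0, -5.0], [1.0, 2.0, -70.0]]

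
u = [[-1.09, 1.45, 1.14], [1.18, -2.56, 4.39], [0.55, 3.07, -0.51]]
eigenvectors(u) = [[-0.42, -0.96, 0.15], [-0.63, 0.08, -0.85], [-0.65, 0.28, 0.51]]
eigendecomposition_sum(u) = [[0.34, 0.65, 0.98], [0.5, 0.96, 1.45], [0.52, 1.0, 1.50]] + [[-1.33, 0.18, 0.69], [0.11, -0.02, -0.06], [0.38, -0.05, -0.20]] + [[-0.1,0.62,-0.53], [0.57,-3.51,3.0], [-0.35,2.12,-1.82]]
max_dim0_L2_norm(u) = 4.56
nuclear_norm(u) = 9.93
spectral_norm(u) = 5.61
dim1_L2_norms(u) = [2.14, 5.22, 3.16]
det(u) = 23.38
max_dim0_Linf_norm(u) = 4.39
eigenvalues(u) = [2.8, -1.54, -5.42]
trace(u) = -4.16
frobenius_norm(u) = 6.46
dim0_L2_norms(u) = [1.7, 4.25, 4.56]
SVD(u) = [[0.05,0.63,-0.78], [-0.91,0.35,0.22], [0.41,0.7,0.59]] @ diag([5.6084833377318235, 2.8687885642251074, 1.4528478324159546]) @ [[-0.16, 0.65, -0.74], [0.04, 0.75, 0.66], [0.99, 0.08, -0.15]]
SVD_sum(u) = [[-0.04, 0.18, -0.21],[0.82, -3.34, 3.78],[-0.37, 1.5, -1.7]] + [[0.07, 1.36, 1.18],[0.04, 0.75, 0.65],[0.08, 1.51, 1.31]] + [[-1.11, -0.09, 0.17], [0.32, 0.03, -0.05], [0.84, 0.07, -0.13]]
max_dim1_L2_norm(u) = 5.22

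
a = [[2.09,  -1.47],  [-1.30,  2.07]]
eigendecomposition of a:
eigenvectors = [[0.73, 0.73], [-0.68, 0.69]]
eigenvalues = [3.46, 0.7]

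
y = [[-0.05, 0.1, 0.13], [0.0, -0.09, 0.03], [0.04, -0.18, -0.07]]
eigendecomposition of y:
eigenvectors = [[(-0.95+0j), (-0.82+0j), (-0.82-0j)], [-0.10+0.00j, (-0.16-0.2j), -0.16+0.20j], [-0.29+0.00j, 0.47-0.22j, (0.47+0.22j)]]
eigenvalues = [0j, (-0.11+0.06j), (-0.11-0.06j)]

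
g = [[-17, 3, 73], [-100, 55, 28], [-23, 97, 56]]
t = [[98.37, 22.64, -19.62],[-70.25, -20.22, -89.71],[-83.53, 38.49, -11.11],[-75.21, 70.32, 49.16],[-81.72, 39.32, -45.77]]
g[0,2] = 73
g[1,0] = -100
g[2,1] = 97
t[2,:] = [-83.53, 38.49, -11.11]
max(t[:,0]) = 98.37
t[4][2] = -45.77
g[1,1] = 55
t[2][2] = -11.11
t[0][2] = -19.62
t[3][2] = 49.16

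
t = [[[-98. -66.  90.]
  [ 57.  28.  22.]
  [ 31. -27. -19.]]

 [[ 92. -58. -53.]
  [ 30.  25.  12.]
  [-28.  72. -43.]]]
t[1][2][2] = -43.0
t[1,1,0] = 30.0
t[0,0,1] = -66.0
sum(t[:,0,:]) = -93.0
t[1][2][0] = -28.0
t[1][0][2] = -53.0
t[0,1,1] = 28.0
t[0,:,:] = [[-98.0, -66.0, 90.0], [57.0, 28.0, 22.0], [31.0, -27.0, -19.0]]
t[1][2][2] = -43.0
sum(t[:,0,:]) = -93.0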